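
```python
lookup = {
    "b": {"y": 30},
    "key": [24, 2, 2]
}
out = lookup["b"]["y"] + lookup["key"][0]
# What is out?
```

Trace:
`lookup = { ...` → lookup = {'b': {'y': 30}, 'key': [24, 2, 2]}
`out = lookup["b"]["y"] + lookup["key"][0]` → out = 54
So out = 54

Answer: 54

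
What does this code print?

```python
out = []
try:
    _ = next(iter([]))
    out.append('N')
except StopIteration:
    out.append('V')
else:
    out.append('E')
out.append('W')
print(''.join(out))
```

Execution trace: 'V' (except StopIteration) → 'W' (after the try/except). Output: VW

Answer: VW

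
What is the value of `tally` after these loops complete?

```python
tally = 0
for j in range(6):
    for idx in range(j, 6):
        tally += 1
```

Upper triangle: 6 + 5 + ... + 1
`tally` takes the values: 0 → 1 → 2 → 3 → 4 → 5 → 6 → 7 → 8 → 9 → 10 → 11 → 12 → 13 → 14 → 15 → 16 → 17 → 18 → 19 → 20 → 21

Answer: 21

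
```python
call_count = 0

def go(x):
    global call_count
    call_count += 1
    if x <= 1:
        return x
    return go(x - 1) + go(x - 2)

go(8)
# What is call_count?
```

Calls(x) = 1 + Calls(x-1) + Calls(x-2); Calls(0)=Calls(1)=1. For x=8 this gives 67.

Answer: 67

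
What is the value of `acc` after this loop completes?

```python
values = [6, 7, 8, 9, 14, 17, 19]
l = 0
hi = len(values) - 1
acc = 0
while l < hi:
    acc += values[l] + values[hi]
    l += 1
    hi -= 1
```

Sum of pairs from ends
`acc` takes the values: 0 → 25 → 49 → 71

Answer: 71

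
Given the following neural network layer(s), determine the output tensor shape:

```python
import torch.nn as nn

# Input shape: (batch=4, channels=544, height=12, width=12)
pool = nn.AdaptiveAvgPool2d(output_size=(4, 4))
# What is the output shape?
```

Input: (4, 544, 12, 12) -> Output: (4, 544, 4, 4)

Answer: (4, 544, 4, 4)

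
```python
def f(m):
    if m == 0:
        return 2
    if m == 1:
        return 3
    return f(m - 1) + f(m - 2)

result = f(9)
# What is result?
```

Build up from base cases: f(0)=2, f(1)=3, f(2)=5, f(3)=8, f(4)=13, f(5)=21, f(6)=34, ..., f(9)=144

Answer: 144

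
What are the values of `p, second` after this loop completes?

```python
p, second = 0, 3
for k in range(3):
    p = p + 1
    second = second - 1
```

p goes 0→3, second goes 3→0
`p, second` takes the values: (0, 3) → (1, 3) → (1, 2) → (2, 2) → (2, 1) → (3, 1) → (3, 0)

Answer: 3, 0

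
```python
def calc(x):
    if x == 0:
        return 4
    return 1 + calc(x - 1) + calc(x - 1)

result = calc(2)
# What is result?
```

calc(x) = 1 + 2·calc(x-1), calc(0)=4. Closed form: (4+1)·2^2 - 1 = 19.

Answer: 19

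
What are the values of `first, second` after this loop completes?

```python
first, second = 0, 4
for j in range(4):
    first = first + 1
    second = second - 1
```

first goes 0→4, second goes 4→0
`first, second` takes the values: (0, 4) → (1, 4) → (1, 3) → (2, 3) → (2, 2) → (3, 2) → (3, 1) → (4, 1) → (4, 0)

Answer: 4, 0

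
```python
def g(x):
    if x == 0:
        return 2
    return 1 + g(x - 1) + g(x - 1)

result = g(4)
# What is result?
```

g(x) = 1 + 2·g(x-1), g(0)=2. Closed form: (2+1)·2^4 - 1 = 47.

Answer: 47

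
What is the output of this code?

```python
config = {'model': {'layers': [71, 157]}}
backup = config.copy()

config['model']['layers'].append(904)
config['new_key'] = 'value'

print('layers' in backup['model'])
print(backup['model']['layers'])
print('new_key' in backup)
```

Key concept: shallow copy gotcha with nested dict.
Step by step:
`config = {'model': {'layers': [71, 157]}}` → config = {'model': {'layers': [71, 157]}}
`backup = config.copy()` → backup = {'model': {'layers': [71, 157]}}
`config['model']['layers'].append(904)` → config = {'model': {'layers': [71, 157, 904]}}; backup = {'model': {'layers': [71, 157, 904]}}
`config['new_key'] = 'value'` → config = {'model': {'layers': [71, 157, 904]}, 'new_key': 'value'}
`print('layers' in backup['model'])` → prints True
`print(backup['model']['layers'])` → prints [71, 157, 904]
`print('new_key' in backup)` → prints False

Answer:
True
[71, 157, 904]
False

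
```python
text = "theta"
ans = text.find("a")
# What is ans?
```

Trace:
`text = "theta"` → text = 'theta'
`ans = text.find("a")` → ans = 4
So ans = 4

Answer: 4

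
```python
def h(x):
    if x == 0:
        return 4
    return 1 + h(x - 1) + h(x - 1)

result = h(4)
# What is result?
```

h(x) = 1 + 2·h(x-1), h(0)=4. Closed form: (4+1)·2^4 - 1 = 79.

Answer: 79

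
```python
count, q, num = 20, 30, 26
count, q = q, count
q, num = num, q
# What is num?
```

Trace:
`count, q, num = 20, 30, 26` → count = 20; q = 30; num = 26
`count, q = q, count` → count = 30; q = 20
`q, num = num, q` → q = 26; num = 20
So num = 20

Answer: 20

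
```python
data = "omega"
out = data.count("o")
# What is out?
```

Trace:
`data = "omega"` → data = 'omega'
`out = data.count("o")` → out = 1
So out = 1

Answer: 1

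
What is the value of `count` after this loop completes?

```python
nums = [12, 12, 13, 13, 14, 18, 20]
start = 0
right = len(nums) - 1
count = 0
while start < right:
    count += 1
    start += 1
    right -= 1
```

Iterations until pointers meet (list length 7)
`count` takes the values: 0 → 1 → 2 → 3

Answer: 3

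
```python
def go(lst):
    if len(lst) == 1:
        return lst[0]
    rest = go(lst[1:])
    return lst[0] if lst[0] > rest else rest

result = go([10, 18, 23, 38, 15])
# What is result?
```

Recursive max over [10, 18, 23, 38, 15] = 38

Answer: 38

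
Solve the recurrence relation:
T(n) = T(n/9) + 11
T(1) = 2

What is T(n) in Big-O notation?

Each step divides n by 9 and adds 11. After log_9(n) steps we reach T(1)=2. So T(n) = 11·log_9(n) + 2 = O(log n).

Answer: O(log n)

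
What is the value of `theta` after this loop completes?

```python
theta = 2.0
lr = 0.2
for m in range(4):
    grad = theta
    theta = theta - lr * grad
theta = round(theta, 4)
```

Gradient descent: w = 2.0 * (1 - 0.2)^4
`theta` takes the values: 2.0 → 1.6 → 1.28 → 1.024 → 0.8192

Answer: 0.8192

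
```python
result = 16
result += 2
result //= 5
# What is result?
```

Trace:
`result = 16` → result = 16
`result += 2` → result = 18
`result //= 5` → result = 3
So result = 3

Answer: 3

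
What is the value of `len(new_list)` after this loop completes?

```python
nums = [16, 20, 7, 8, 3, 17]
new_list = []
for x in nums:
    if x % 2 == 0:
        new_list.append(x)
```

Count even numbers in [16, 20, 7, 8, 3, 17]
`new_list` takes the values: [] → [16] → [16, 20] → [16, 20, 8]
So `len(new_list)` = 3

Answer: 3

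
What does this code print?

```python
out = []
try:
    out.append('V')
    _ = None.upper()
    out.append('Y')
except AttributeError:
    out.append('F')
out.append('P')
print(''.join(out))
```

Execution trace: 'V' (try body) → 'F' (except AttributeError) → 'P' (after the try/except). Output: VFP

Answer: VFP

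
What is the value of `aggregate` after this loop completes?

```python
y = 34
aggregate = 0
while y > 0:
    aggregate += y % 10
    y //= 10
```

Sum digits of 34
`aggregate` takes the values: 0 → 4 → 7

Answer: 7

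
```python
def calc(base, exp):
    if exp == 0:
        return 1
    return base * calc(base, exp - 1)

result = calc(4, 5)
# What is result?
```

calc(4, 5) = 4 * 4 * 4 * 4 * 4 = 1024

Answer: 1024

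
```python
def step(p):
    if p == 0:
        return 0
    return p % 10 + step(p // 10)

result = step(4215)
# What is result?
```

Sum of digits of 4215: 5 + 1 + 2 + 4 = 12

Answer: 12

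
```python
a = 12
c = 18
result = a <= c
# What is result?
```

Trace:
`a = 12` → a = 12
`c = 18` → c = 18
`result = a <= c` → result = True
So result = True

Answer: True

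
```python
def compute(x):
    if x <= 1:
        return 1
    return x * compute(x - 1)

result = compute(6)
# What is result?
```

compute(6) = 6 * 5 * 4 * 3 * 2 * 1 = 720

Answer: 720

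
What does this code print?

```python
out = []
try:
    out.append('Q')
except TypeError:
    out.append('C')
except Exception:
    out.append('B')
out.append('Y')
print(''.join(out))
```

Execution trace: 'Q' (try body, no exception) → 'Y' (after the try/except). Output: QY

Answer: QY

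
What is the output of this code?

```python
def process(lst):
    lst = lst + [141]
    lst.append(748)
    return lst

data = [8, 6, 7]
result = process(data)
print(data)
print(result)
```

Key concept: rebinding parameter vs mutation.
Step by step:
`data = [8, 6, 7]` → data = [8, 6, 7]
`result = process(data)` → result = [8, 6, 7, 141, 748]
`print(data)` → prints [8, 6, 7]
`print(result)` → prints [8, 6, 7, 141, 748]

Answer:
[8, 6, 7]
[8, 6, 7, 141, 748]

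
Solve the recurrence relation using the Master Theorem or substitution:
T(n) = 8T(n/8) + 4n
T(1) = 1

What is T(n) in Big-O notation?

By Master Theorem: a=8, b=8, f(n)=4n. Since log_8(8) = 1 and f(n) = Θ(n^1), Case 2 applies. T(n) = O(n log n).

Answer: O(n log n)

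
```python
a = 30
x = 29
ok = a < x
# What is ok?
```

Trace:
`a = 30` → a = 30
`x = 29` → x = 29
`ok = a < x` → ok = False
So ok = False

Answer: False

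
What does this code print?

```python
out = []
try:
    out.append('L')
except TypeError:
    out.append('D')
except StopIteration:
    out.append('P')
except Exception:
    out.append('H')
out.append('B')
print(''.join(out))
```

Execution trace: 'L' (try body, no exception) → 'B' (after the try/except). Output: LB

Answer: LB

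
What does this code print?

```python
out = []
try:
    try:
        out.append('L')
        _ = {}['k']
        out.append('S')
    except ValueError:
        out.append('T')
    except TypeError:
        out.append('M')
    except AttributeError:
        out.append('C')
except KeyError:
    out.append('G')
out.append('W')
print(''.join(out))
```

Execution trace: 'L' (try body) → 'G' (outer except KeyError) → 'W' (after the try/except). Output: LGW

Answer: LGW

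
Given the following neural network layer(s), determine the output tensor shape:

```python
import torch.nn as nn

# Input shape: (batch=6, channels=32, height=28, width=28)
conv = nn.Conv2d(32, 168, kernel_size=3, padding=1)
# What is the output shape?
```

Input: (6, 32, 28, 28) -> Output: (6, 168, 28, 28)

Answer: (6, 168, 28, 28)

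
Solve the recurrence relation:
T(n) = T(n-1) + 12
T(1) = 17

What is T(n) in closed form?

Unrolling: T(n) = T(1) + 12·(n-1) = 17 + 12(n-1) = 12n + 5.

Answer: T(n) = 12n + 5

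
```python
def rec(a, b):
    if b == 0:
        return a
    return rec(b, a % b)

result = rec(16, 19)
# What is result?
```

rec(16, 19) -> rec(19, 16) -> rec(16, 3) -> rec(3, 1) -> rec(1, 0) -> 1

Answer: 1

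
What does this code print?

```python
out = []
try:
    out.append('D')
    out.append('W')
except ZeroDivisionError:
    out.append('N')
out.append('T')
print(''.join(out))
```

Execution trace: 'D' (try body) → 'W' (try body, no exception) → 'T' (after the try/except). Output: DWT

Answer: DWT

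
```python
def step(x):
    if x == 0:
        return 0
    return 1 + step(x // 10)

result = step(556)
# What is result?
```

Count of digits of 556: 3

Answer: 3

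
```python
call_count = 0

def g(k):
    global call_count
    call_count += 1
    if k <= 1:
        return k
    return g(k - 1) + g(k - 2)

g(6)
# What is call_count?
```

Calls(k) = 1 + Calls(k-1) + Calls(k-2); Calls(0)=Calls(1)=1. For k=6 this gives 25.

Answer: 25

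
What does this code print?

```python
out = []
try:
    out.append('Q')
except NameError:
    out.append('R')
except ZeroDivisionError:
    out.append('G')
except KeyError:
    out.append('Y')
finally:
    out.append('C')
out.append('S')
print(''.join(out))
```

Execution trace: 'Q' (try body, no exception) → 'C' (finally) → 'S' (after the try/except). Output: QCS

Answer: QCS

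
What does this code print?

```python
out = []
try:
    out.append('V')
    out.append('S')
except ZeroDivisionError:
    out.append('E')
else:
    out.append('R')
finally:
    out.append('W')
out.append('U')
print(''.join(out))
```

Execution trace: 'V' (try body) → 'S' (try body, no exception) → 'R' (else) → 'W' (finally) → 'U' (after the try/except). Output: VSRWU

Answer: VSRWU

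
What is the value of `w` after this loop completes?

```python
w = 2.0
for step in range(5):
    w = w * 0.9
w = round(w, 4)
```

Exponential decay: 2.0 * 0.9^5
`w` takes the values: 2.0 → 1.8 → 1.62 → 1.458 → 1.3122 → 1.18098 → 1.181

Answer: 1.181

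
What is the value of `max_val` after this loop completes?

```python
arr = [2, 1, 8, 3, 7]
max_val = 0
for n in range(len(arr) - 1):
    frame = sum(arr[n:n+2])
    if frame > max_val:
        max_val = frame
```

Max sum of 2-element window in [2, 1, 8, 3, 7]
`max_val` takes the values: 0 → 3 → 9 → 11

Answer: 11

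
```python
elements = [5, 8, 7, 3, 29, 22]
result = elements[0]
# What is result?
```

Trace:
`elements = [5, 8, 7, 3, 29, 22]` → elements = [5, 8, 7, 3, 29, 22]
`result = elements[0]` → result = 5
So result = 5

Answer: 5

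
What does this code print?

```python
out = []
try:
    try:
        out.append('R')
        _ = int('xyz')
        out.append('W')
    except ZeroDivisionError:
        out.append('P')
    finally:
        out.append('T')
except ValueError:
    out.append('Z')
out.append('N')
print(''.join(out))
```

Execution trace: 'R' (inner try body) → 'T' (inner finally) → 'Z' (outer except ValueError) → 'N' (after the try/except). Output: RTZN

Answer: RTZN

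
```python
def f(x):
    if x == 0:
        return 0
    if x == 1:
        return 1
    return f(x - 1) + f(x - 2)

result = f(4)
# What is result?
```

Build up from base cases: f(0)=0, f(1)=1, f(2)=1, f(3)=2, f(4)=3

Answer: 3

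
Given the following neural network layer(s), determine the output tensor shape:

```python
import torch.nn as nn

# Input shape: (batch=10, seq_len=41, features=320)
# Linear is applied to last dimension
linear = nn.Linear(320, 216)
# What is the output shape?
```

Input: (10, 41, 320) -> Output: (10, 41, 216)

Answer: (10, 41, 216)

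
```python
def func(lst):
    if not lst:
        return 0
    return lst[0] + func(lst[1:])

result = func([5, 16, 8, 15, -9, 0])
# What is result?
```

5 + 16 + 8 + 15 + (-9) + 0 + 0 = 35

Answer: 35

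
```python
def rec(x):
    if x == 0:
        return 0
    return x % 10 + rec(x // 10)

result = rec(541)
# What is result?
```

Sum of digits of 541: 1 + 4 + 5 = 10

Answer: 10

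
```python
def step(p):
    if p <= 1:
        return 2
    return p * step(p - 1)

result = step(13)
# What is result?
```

step(13) = 13 * 12 * 11 * 10 * 9 * 8 * 7 * 6 * 5 * 4 * 3 * 2 * 2 = 12454041600

Answer: 12454041600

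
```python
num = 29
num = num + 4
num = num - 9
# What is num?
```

Trace:
`num = 29` → num = 29
`num = num + 4` → num = 33
`num = num - 9` → num = 24
So num = 24

Answer: 24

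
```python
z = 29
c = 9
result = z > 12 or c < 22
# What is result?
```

Trace:
`z = 29` → z = 29
`c = 9` → c = 9
`result = z > 12 or c < 22` → result = True
So result = True

Answer: True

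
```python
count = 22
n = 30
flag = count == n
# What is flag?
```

Trace:
`count = 22` → count = 22
`n = 30` → n = 30
`flag = count == n` → flag = False
So flag = False

Answer: False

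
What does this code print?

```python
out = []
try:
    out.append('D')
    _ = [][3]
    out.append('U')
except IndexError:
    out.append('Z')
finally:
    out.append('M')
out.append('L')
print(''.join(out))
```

Execution trace: 'D' (try body) → 'Z' (except IndexError) → 'M' (finally) → 'L' (after the try/except). Output: DZML

Answer: DZML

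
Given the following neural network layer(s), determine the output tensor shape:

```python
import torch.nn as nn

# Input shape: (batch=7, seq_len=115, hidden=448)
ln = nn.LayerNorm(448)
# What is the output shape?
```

Input: (7, 115, 448) -> Output: (7, 115, 448)

Answer: (7, 115, 448)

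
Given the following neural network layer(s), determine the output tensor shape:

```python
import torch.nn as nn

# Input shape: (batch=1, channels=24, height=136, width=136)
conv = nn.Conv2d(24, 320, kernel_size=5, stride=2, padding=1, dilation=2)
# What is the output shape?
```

Input: (1, 24, 136, 136) -> Output: (1, 320, 65, 65)

Answer: (1, 320, 65, 65)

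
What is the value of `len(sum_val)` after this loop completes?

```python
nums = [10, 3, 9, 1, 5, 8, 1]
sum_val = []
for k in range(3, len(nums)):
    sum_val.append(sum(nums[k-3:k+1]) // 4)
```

Number of 4-element averages
`sum_val` takes the values: [] → [5] → [5, 4] → [5, 4, 5] → [5, 4, 5, 3]
So `len(sum_val)` = 4

Answer: 4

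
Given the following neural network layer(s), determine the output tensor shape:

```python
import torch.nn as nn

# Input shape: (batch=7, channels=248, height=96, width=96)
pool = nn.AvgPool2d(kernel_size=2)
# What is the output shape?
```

Input: (7, 248, 96, 96) -> Output: (7, 248, 48, 48)

Answer: (7, 248, 48, 48)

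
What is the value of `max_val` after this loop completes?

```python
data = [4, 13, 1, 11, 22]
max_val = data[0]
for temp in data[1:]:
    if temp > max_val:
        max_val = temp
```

Maximum of [4, 13, 1, 11, 22]
`max_val` takes the values: 4 → 13 → 22

Answer: 22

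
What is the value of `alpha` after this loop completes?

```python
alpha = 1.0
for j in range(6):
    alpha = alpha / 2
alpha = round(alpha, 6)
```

Halving LR 6 times: 1 / 2^6
`alpha` takes the values: 1.0 → 0.5 → 0.25 → 0.125 → 0.0625 → 0.03125 → 0.015625

Answer: 0.015625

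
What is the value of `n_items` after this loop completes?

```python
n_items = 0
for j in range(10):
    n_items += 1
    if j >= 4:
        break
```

Loop breaks when j reaches 4, n_items is 5
`n_items` takes the values: 0 → 1 → 2 → 3 → 4 → 5

Answer: 5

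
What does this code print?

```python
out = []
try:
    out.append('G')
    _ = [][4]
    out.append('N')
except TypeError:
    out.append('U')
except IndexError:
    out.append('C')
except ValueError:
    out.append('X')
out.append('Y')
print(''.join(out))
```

Execution trace: 'G' (try body) → 'C' (except IndexError) → 'Y' (after the try/except). Output: GCY

Answer: GCY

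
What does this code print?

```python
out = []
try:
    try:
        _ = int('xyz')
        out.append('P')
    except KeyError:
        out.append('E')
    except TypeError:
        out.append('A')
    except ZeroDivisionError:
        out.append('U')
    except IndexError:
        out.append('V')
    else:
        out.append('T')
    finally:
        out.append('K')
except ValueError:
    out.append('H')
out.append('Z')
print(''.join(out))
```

Execution trace: 'K' (finally) → 'H' (outer except ValueError) → 'Z' (after the try/except). Output: KHZ

Answer: KHZ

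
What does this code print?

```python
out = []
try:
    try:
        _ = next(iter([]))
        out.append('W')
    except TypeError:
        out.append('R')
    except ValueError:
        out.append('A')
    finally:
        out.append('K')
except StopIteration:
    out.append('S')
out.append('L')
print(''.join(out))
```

Execution trace: 'K' (inner finally) → 'S' (outer except StopIteration) → 'L' (after the try/except). Output: KSL

Answer: KSL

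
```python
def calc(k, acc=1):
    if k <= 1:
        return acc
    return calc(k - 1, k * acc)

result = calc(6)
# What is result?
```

Accumulator trace (n, acc): (6, 1) -> (5, 6) -> (4, 30) -> (3, 120) -> (2, 360) -> (1, 720) -> return 720

Answer: 720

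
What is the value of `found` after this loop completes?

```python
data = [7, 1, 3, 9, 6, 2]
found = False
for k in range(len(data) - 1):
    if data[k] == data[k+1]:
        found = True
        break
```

Check consecutive duplicates in [7, 1, 3, 9, 6, 2]
`found` takes the values: False

Answer: False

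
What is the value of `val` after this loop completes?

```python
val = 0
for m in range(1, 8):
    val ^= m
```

XOR of 1 to 7
`val` takes the values: 0 → 1 → 3 → 0 → 4 → 1 → 7 → 0

Answer: 0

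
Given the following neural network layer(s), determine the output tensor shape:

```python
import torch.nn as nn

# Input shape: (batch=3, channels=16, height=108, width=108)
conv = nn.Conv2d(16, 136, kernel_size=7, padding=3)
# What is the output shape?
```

Input: (3, 16, 108, 108) -> Output: (3, 136, 108, 108)

Answer: (3, 136, 108, 108)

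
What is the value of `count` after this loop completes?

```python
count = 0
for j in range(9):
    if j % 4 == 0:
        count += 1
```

Count numbers divisible by 4 in range(9)
`count` takes the values: 0 → 1 → 2 → 3

Answer: 3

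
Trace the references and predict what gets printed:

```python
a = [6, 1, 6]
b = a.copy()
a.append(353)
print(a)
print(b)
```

Key concept: list.copy() creates independent copy.
Step by step:
`a = [6, 1, 6]` → a = [6, 1, 6]
`b = a.copy()` → b = [6, 1, 6]
`a.append(353)` → a = [6, 1, 6, 353]
`print(a)` → prints [6, 1, 6, 353]
`print(b)` → prints [6, 1, 6]

Answer:
[6, 1, 6, 353]
[6, 1, 6]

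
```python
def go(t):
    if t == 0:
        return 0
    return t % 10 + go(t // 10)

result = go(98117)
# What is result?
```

Sum of digits of 98117: 7 + 1 + 1 + 8 + 9 = 26

Answer: 26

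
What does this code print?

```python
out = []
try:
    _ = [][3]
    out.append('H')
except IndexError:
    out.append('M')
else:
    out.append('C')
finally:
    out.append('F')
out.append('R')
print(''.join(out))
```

Execution trace: 'M' (except IndexError) → 'F' (finally) → 'R' (after the try/except). Output: MFR

Answer: MFR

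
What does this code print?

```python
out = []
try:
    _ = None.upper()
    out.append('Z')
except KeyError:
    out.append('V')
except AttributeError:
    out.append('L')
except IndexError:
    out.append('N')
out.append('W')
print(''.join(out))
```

Execution trace: 'L' (except AttributeError) → 'W' (after the try/except). Output: LW

Answer: LW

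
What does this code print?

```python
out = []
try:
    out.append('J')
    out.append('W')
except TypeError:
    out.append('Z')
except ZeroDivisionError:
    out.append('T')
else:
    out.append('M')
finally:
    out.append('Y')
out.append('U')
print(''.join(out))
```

Execution trace: 'J' (try body) → 'W' (try body, no exception) → 'M' (else) → 'Y' (finally) → 'U' (after the try/except). Output: JWMYU

Answer: JWMYU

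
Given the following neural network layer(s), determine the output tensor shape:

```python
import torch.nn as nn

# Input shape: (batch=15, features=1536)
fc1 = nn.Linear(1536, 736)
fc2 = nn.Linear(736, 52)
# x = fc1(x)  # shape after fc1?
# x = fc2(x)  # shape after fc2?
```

Input: (15, 1536) -> after fc1: (15, 736) -> Output: (15, 52)

Answer: (15, 52)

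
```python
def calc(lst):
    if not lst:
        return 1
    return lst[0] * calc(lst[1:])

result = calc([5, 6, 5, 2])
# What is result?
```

Product over [5, 6, 5, 2] = 5 * 6 * 5 * 2 = 300

Answer: 300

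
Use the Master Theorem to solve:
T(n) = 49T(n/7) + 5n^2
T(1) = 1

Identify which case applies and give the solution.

a=49, b=7, f(n)=5n^2. log_7(49) = 2. Since c=2 = 2, Case 2 applies: T(n) = Θ(n^log_b(a) · log n) = O(n^2 log n).

Answer: O(n^2 log n) - Case 2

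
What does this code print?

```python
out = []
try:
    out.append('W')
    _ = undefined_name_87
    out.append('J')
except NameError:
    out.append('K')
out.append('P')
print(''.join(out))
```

Execution trace: 'W' (try body) → 'K' (except NameError) → 'P' (after the try/except). Output: WKP

Answer: WKP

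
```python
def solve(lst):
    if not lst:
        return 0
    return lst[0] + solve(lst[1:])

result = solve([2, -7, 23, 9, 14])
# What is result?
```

2 + (-7) + 23 + 9 + 14 + 0 = 41

Answer: 41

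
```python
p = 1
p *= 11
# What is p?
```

Trace:
`p = 1` → p = 1
`p *= 11` → p = 11
So p = 11

Answer: 11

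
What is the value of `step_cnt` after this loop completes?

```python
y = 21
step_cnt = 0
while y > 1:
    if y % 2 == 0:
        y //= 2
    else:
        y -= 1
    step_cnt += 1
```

Steps to reduce 21 to 1
`step_cnt` takes the values: 0 → 1 → 2 → 3 → 4 → 5 → 6

Answer: 6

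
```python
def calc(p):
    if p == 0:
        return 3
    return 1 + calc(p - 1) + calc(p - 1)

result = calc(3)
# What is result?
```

calc(p) = 1 + 2·calc(p-1), calc(0)=3. Closed form: (3+1)·2^3 - 1 = 31.

Answer: 31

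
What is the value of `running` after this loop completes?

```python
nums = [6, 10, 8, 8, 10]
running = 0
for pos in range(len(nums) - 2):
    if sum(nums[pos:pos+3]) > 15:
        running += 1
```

Count windows with sum > 15
`running` takes the values: 0 → 1 → 2 → 3

Answer: 3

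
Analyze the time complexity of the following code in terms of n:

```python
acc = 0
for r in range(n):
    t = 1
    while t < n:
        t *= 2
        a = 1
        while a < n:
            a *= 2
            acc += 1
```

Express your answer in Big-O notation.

Each loop level contributes: n × log n × log n. Multiplying the contributions gives O(n log² n).

Answer: O(n log² n)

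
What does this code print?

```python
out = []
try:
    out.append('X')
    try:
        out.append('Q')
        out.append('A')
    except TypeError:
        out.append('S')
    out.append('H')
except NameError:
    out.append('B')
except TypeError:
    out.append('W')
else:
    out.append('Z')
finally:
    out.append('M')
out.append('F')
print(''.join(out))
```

Execution trace: 'X' (try body) → 'Q' (inner try body) → 'A' (inner try body, no exception) → 'H' (try body, no exception) → 'Z' (else) → 'M' (finally) → 'F' (after the try/except). Output: XQAHZMF

Answer: XQAHZMF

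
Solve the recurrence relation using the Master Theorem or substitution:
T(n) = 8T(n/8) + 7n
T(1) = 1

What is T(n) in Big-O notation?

By Master Theorem: a=8, b=8, f(n)=7n. Since log_8(8) = 1 and f(n) = Θ(n^1), Case 2 applies. T(n) = O(n log n).

Answer: O(n log n)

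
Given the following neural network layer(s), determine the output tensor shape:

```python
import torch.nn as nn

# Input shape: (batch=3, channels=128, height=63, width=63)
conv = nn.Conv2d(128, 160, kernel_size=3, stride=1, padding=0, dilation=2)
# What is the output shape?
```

Input: (3, 128, 63, 63) -> Output: (3, 160, 59, 59)

Answer: (3, 160, 59, 59)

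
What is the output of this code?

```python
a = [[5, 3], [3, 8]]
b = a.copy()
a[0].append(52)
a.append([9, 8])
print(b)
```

Key concept: shallow copy with nested lists.
Step by step:
`a = [[5, 3], [3, 8]]` → a = [[5, 3], [3, 8]]
`b = a.copy()` → b = [[5, 3], [3, 8]]
`a[0].append(52)` → a = [[5, 3, 52], [3, 8]]; b = [[5, 3, 52], [3, 8]]
`a.append([9, 8])` → a = [[5, 3, 52], [3, 8], [9, 8]]
`print(b)` → prints [[5, 3, 52], [3, 8]]

Answer: [[5, 3, 52], [3, 8]]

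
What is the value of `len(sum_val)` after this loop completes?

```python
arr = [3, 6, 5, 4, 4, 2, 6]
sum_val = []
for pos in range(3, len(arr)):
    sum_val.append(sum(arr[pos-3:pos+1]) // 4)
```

Number of 4-element averages
`sum_val` takes the values: [] → [4] → [4, 4] → [4, 4, 3] → [4, 4, 3, 4]
So `len(sum_val)` = 4

Answer: 4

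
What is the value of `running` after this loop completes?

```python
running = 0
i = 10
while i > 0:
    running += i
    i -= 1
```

Sum 10 down to 1
`running` takes the values: 0 → 10 → 19 → 27 → 34 → 40 → 45 → 49 → 52 → 54 → 55

Answer: 55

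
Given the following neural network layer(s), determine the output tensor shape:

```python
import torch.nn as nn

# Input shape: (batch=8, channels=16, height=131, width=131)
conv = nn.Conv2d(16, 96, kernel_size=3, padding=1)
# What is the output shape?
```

Input: (8, 16, 131, 131) -> Output: (8, 96, 131, 131)

Answer: (8, 96, 131, 131)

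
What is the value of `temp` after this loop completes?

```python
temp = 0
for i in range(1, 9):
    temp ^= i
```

XOR of 1 to 8
`temp` takes the values: 0 → 1 → 3 → 0 → 4 → 1 → 7 → 0 → 8

Answer: 8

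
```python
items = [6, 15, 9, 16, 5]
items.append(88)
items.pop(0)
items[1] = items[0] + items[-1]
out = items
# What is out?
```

Trace:
`items = [6, 15, 9, 16, 5]` → items = [6, 15, 9, 16, 5]
`items.append(88)` → items = [6, 15, 9, 16, 5, 88]
`items.pop(0)` → items = [15, 9, 16, 5, 88]
`items[1] = items[0] + items[-1]` → items = [15, 103, 16, 5, 88]
`out = items` → out = [15, 103, 16, 5, 88]
So out = [15, 103, 16, 5, 88]

Answer: [15, 103, 16, 5, 88]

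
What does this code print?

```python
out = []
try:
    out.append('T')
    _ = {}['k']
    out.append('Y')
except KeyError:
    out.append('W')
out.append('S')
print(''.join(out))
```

Execution trace: 'T' (try body) → 'W' (except KeyError) → 'S' (after the try/except). Output: TWS

Answer: TWS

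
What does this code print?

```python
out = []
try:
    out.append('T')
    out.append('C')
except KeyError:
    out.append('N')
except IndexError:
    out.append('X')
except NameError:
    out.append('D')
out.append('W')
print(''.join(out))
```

Execution trace: 'T' (try body) → 'C' (try body, no exception) → 'W' (after the try/except). Output: TCW

Answer: TCW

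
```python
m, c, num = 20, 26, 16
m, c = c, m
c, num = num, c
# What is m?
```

Trace:
`m, c, num = 20, 26, 16` → m = 20; c = 26; num = 16
`m, c = c, m` → m = 26; c = 20
`c, num = num, c` → c = 16; num = 20
So m = 26

Answer: 26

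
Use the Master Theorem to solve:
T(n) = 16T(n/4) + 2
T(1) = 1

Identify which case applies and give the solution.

a=16, b=4, f(n)=2. log_4(16) = 2. Since c=0 < 2, Case 1 applies: T(n) = Θ(n^log_b(a)) = O(n^2).

Answer: O(n^2) - Case 1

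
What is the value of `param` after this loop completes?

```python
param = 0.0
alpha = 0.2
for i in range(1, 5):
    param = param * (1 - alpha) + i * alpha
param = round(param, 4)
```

Moving average with lr=0.2
`param` takes the values: 0.0 → 0.2 → 0.56 → 1.048 → 1.6384

Answer: 1.6384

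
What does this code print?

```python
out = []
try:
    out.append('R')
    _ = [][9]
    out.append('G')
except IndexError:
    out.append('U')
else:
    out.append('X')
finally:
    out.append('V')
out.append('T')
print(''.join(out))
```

Execution trace: 'R' (try body) → 'U' (except IndexError) → 'V' (finally) → 'T' (after the try/except). Output: RUVT

Answer: RUVT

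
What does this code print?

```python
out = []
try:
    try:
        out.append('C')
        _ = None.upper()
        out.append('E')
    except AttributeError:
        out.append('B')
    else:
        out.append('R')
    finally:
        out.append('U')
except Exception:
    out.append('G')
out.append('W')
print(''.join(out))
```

Execution trace: 'C' (inner try body) → 'B' (inner except AttributeError) → 'U' (inner finally) → 'W' (after the try/except). Output: CBUW

Answer: CBUW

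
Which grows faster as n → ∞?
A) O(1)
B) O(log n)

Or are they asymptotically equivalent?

O(1) vs O(log n): Higher order terms dominate.

Answer: B) O(log n) grows faster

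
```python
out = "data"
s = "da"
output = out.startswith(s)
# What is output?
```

Trace:
`out = "data"` → out = 'data'
`s = "da"` → s = 'da'
`output = out.startswith(s)` → output = True
So output = True

Answer: True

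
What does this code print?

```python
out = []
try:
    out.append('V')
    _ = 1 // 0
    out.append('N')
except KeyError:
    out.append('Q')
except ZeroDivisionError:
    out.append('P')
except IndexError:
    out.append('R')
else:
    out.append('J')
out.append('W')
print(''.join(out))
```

Execution trace: 'V' (try body) → 'P' (except ZeroDivisionError) → 'W' (after the try/except). Output: VPW

Answer: VPW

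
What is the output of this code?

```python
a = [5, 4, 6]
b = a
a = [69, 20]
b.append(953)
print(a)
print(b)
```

Key concept: rebinding vs mutation: a is rebound to a new list, b still points at the original.
Step by step:
`a = [5, 4, 6]` → a = [5, 4, 6]
`b = a` → b = [5, 4, 6] (same object as a)
`a = [69, 20]` → a = [69, 20]
`b.append(953)` → b = [5, 4, 6, 953]
`print(a)` → prints [69, 20]
`print(b)` → prints [5, 4, 6, 953]

Answer:
[69, 20]
[5, 4, 6, 953]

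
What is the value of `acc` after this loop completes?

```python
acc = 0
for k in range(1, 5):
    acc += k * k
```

Sum of squares 1² to 4² = 30
`acc` takes the values: 0 → 1 → 5 → 14 → 30

Answer: 30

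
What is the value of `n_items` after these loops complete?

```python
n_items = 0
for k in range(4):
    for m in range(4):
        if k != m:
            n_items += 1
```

4² - 4 (exclude diagonal)
`n_items` takes the values: 0 → 1 → 2 → 3 → 4 → 5 → 6 → 7 → 8 → 9 → 10 → 11 → 12

Answer: 12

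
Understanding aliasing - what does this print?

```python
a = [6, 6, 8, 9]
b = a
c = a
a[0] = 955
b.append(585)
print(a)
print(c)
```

Key concept: multiple aliases.
Step by step:
`a = [6, 6, 8, 9]` → a = [6, 6, 8, 9]
`b = a` → b = [6, 6, 8, 9] (same object as a)
`c = a` → c = [6, 6, 8, 9] (same object as a, b)
`a[0] = 955` → a = [955, 6, 8, 9] (same object as b, c); b = [955, 6, 8, 9] (same object as a, c); c = [955, 6, 8, 9] (same object as a, b)
`b.append(585)` → a = [955, 6, 8, 9, 585] (same object as b, c); b = [955, 6, 8, 9, 585] (same object as a, c); c = [955, 6, 8, 9, 585] (same object as a, b)
`print(a)` → prints [955, 6, 8, 9, 585]
`print(c)` → prints [955, 6, 8, 9, 585]

Answer:
[955, 6, 8, 9, 585]
[955, 6, 8, 9, 585]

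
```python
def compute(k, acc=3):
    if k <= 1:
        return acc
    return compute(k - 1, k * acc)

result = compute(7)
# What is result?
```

Accumulator trace (n, acc): (7, 3) -> (6, 21) -> (5, 126) -> (4, 630) -> (3, 2520) -> (2, 7560) -> (1, 15120) -> return 15120

Answer: 15120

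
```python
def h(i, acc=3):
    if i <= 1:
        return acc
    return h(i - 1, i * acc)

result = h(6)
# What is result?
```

Accumulator trace (n, acc): (6, 3) -> (5, 18) -> (4, 90) -> (3, 360) -> (2, 1080) -> (1, 2160) -> return 2160

Answer: 2160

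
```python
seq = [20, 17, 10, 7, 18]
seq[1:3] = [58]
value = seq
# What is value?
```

Trace:
`seq = [20, 17, 10, 7, 18]` → seq = [20, 17, 10, 7, 18]
`seq[1:3] = [58]` → seq = [20, 58, 7, 18]
`value = seq` → value = [20, 58, 7, 18]
So value = [20, 58, 7, 18]

Answer: [20, 58, 7, 18]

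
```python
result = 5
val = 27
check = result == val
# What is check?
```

Trace:
`result = 5` → result = 5
`val = 27` → val = 27
`check = result == val` → check = False
So check = False

Answer: False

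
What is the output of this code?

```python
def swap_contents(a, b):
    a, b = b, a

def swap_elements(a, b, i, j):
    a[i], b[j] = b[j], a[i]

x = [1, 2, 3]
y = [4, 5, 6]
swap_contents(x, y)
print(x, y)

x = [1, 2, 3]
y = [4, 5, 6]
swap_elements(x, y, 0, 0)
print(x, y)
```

Key concept: parameter rebinding vs mutation.
Step by step:
`x = [1, 2, 3]` → x = [1, 2, 3]
`y = [4, 5, 6]` → y = [4, 5, 6]
`swap_contents(x, y)` → no visible change to tracked variables
`print(x, y)` → prints [1, 2, 3] [4, 5, 6]
`x = [1, 2, 3]` → x = [1, 2, 3]
`y = [4, 5, 6]` → y = [4, 5, 6]
`swap_elements(x, y, 0, 0)` → x = [4, 2, 3]; y = [1, 5, 6]
`print(x, y)` → prints [4, 2, 3] [1, 5, 6]

Answer:
[1, 2, 3] [4, 5, 6]
[4, 2, 3] [1, 5, 6]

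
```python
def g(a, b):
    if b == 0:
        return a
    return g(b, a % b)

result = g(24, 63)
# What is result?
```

g(24, 63) -> g(63, 24) -> g(24, 15) -> g(15, 9) -> g(9, 6) -> g(6, 3) -> g(3, 0) -> 3

Answer: 3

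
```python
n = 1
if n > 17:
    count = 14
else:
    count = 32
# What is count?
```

Trace:
`n = 1` → n = 1
`if n > 17: ...` → n > 17 is False, take else branch → count = 32
So count = 32

Answer: 32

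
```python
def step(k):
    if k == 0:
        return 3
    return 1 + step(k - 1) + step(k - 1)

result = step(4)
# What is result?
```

step(k) = 1 + 2·step(k-1), step(0)=3. Closed form: (3+1)·2^4 - 1 = 63.

Answer: 63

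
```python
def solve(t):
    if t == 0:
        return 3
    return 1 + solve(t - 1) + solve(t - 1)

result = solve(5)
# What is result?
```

solve(t) = 1 + 2·solve(t-1), solve(0)=3. Closed form: (3+1)·2^5 - 1 = 127.

Answer: 127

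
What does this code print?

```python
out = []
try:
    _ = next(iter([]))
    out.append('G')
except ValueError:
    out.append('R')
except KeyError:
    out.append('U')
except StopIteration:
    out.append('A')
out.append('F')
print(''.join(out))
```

Execution trace: 'A' (except StopIteration) → 'F' (after the try/except). Output: AF

Answer: AF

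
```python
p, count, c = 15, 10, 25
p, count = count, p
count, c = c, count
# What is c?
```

Trace:
`p, count, c = 15, 10, 25` → p = 15; count = 10; c = 25
`p, count = count, p` → p = 10; count = 15
`count, c = c, count` → count = 25; c = 15
So c = 15

Answer: 15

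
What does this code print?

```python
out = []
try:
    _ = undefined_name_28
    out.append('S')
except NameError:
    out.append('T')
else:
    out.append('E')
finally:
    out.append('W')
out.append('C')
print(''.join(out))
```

Execution trace: 'T' (except NameError) → 'W' (finally) → 'C' (after the try/except). Output: TWC

Answer: TWC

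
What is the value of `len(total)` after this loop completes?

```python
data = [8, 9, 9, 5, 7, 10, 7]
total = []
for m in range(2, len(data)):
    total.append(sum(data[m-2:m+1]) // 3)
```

Number of 3-element averages
`total` takes the values: [] → [8] → [8, 7] → [8, 7, 7] → [8, 7, 7, 7] → [8, 7, 7, 7, 8]
So `len(total)` = 5

Answer: 5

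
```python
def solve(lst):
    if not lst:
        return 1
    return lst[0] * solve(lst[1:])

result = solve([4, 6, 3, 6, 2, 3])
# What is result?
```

Product over [4, 6, 3, 6, 2, 3] = 4 * 6 * 3 * 6 * 2 * 3 = 2592

Answer: 2592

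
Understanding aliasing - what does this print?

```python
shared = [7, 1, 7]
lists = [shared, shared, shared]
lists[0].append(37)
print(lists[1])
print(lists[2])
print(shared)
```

Key concept: list of same reference.
Step by step:
`shared = [7, 1, 7]` → shared = [7, 1, 7]
`lists = [shared, shared, shared]` → lists = [[7, 1, 7], [7, 1, 7], [7, 1, 7]]
`lists[0].append(37)` → shared = [7, 1, 7, 37]; lists = [[7, 1, 7, 37], [7, 1, 7, 37], [7, 1, 7, 37]]
`print(lists[1])` → prints [7, 1, 7, 37]
`print(lists[2])` → prints [7, 1, 7, 37]
`print(shared)` → prints [7, 1, 7, 37]

Answer:
[7, 1, 7, 37]
[7, 1, 7, 37]
[7, 1, 7, 37]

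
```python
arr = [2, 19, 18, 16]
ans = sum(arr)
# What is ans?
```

Trace:
`arr = [2, 19, 18, 16]` → arr = [2, 19, 18, 16]
`ans = sum(arr)` → ans = 55
So ans = 55

Answer: 55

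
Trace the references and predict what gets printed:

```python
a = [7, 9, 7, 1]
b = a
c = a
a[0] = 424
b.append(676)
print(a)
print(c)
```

Key concept: multiple aliases.
Step by step:
`a = [7, 9, 7, 1]` → a = [7, 9, 7, 1]
`b = a` → b = [7, 9, 7, 1] (same object as a)
`c = a` → c = [7, 9, 7, 1] (same object as a, b)
`a[0] = 424` → a = [424, 9, 7, 1] (same object as b, c); b = [424, 9, 7, 1] (same object as a, c); c = [424, 9, 7, 1] (same object as a, b)
`b.append(676)` → a = [424, 9, 7, 1, 676] (same object as b, c); b = [424, 9, 7, 1, 676] (same object as a, c); c = [424, 9, 7, 1, 676] (same object as a, b)
`print(a)` → prints [424, 9, 7, 1, 676]
`print(c)` → prints [424, 9, 7, 1, 676]

Answer:
[424, 9, 7, 1, 676]
[424, 9, 7, 1, 676]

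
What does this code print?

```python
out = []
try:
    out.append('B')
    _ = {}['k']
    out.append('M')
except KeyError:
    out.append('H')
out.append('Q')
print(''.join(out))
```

Execution trace: 'B' (try body) → 'H' (except KeyError) → 'Q' (after the try/except). Output: BHQ

Answer: BHQ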